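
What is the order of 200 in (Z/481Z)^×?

36

The order of 200 must divide φ(481) = φ(13·37) = (13−1)·(37−1) = 12·36 = 432 = 2^4 · 3^3.
Divisors of 432: 1, 2, 3, 4, 6, 8, 9, 12, 16, 18, 24, 27, 36, 48, 54, 72, 108, 144, 216, 432.
Compute 200^d (mod 481) for the divisors d until we hit 1:
200^1 ≡ 200 (mod 481)
200^2 ≡ 77 (mod 481)
200^3 ≡ 8 (mod 481)
200^4 ≡ 157 (mod 481)
200^6 ≡ 64 (mod 481)
200^8 ≡ 118 (mod 481)
200^9 ≡ 31 (mod 481)
200^12 ≡ 248 (mod 481)
200^16 ≡ 456 (mod 481)
200^18 ≡ 480 (mod 481)
200^24 ≡ 417 (mod 481)
200^27 ≡ 450 (mod 481)
200^36 ≡ 1 (mod 481) ✓
Hence ord(200) = 36.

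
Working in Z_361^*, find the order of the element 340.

171

The order of 340 must divide φ(361) = φ(19^2) = 19·(19−1) = 342 = 2 · 3^2 · 19.
Divisors of 342: 1, 2, 3, 6, 9, 18, 19, 38, 57, 114, 171, 342.
Check 340^d mod 361 for each divisor in increasing order:
340^1 ≡ 340 (mod 361)
340^2 ≡ 80 (mod 361)
340^3 ≡ 125 (mod 361)
340^6 ≡ 102 (mod 361)
340^9 ≡ 115 (mod 361)
340^18 ≡ 229 (mod 361)
340^19 ≡ 245 (mod 361)
340^38 ≡ 99 (mod 361)
340^57 ≡ 68 (mod 361)
340^114 ≡ 292 (mod 361)
340^171 ≡ 1 (mod 361) ✓
Therefore the multiplicative order of 340 modulo 361 is 171.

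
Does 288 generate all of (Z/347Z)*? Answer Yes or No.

Yes

φ(347) = 347 − 1 = 346 = 2 · 173.
288 is a primitive root mod 347 iff 288^(φ(347)/q) ≢ 1 for every prime q | φ(347), i.e. q ∈ {2, 173}.
288^173 ≡ 346 (mod 347)  [q = 2: ≢ 1 ✓]
288^2 ≡ 11 (mod 347)  [q = 173: ≢ 1 ✓]
None equal 1, so ord_347(288) = 346: 288 is a primitive root.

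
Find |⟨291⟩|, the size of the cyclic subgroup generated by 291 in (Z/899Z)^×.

30

ord(291) | φ(899) = φ(29·31) = (29−1)·(31−1) = 28·30 = 840 = 2^3 · 3 · 5 · 7.
Divisors of 840: 1, 2, 3, 4, 5, 6, 7, 8, 10, 12, 14, 15, 20, 21, 24, 28, 30, 35, 40, 42, 56, 60, 70, 84, 105, 120, 140, 168, 210, 280, 420, 840.
Check 291^d mod 899 for each divisor in increasing order:
291^1 ≡ 291 (mod 899)
291^2 ≡ 175 (mod 899)
291^3 ≡ 581 (mod 899)
291^4 ≡ 59 (mod 899)
291^5 ≡ 88 (mod 899)
291^6 ≡ 436 (mod 899)
291^7 ≡ 117 (mod 899)
291^8 ≡ 784 (mod 899)
291^10 ≡ 552 (mod 899)
291^12 ≡ 407 (mod 899)
291^14 ≡ 204 (mod 899)
291^15 ≡ 30 (mod 899)
291^20 ≡ 842 (mod 899)
291^21 ≡ 494 (mod 899)
291^24 ≡ 233 (mod 899)
291^28 ≡ 262 (mod 899)
291^30 ≡ 1 (mod 899) ✓
So ord_899(291) = 30.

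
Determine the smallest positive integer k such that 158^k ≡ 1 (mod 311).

ord(158) | φ(311) = 311 − 1 = 310 = 2 · 5 · 31.
Divisors of 310: 1, 2, 5, 10, 31, 62, 155, 310.
Evaluate successive powers at the divisors of 310:
158^1 ≡ 158 (mod 311)
158^2 ≡ 84 (mod 311)
158^5 ≡ 224 (mod 311)
158^10 ≡ 105 (mod 311)
158^31 ≡ 52 (mod 311)
158^62 ≡ 216 (mod 311)
158^155 ≡ 1 (mod 311) ✓
Hence ord(158) = 155.

155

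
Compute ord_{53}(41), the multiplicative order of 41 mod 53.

52

By Lagrange's theorem, ord_53(41) divides φ(53) = 53 − 1 = 52 = 2^2 · 13.
Divisors of 52: 1, 2, 4, 13, 26, 52.
Check 41^d mod 53 for each divisor in increasing order:
41^1 ≡ 41 (mod 53)
41^2 ≡ 38 (mod 53)
41^4 ≡ 13 (mod 53)
41^13 ≡ 30 (mod 53)
41^26 ≡ 52 (mod 53)
41^52 ≡ 1 (mod 53) ✓
Therefore the multiplicative order of 41 modulo 53 is 52.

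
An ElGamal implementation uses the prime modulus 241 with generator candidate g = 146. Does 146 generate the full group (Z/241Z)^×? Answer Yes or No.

Yes

φ(241) = 241 − 1 = 240 = 2^4 · 3 · 5.
146 is a primitive root mod 241 iff 146^(φ(241)/q) ≢ 1 for every prime q | φ(241), i.e. q ∈ {2, 3, 5}.
146^120 ≡ 240 (mod 241)  [q = 2: ≢ 1 ✓]
146^80 ≡ 15 (mod 241)  [q = 3: ≢ 1 ✓]
146^48 ≡ 205 (mod 241)  [q = 5: ≢ 1 ✓]
Every test exponent gives a nontrivial residue, hence 146 generates the full group.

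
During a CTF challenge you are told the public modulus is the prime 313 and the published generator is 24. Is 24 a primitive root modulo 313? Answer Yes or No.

φ(313) = 313 − 1 = 312 = 2^3 · 3 · 13.
Test 24^(312/q) mod 313 for each prime factor q of 312:
24^156 ≡ 1 (mod 313)  [q = 2: ≡ 1 ✗]
24^104 ≡ 98 (mod 313)  [q = 3: ≢ 1 ✓]
24^24 ≡ 27 (mod 313)  [q = 13: ≢ 1 ✓]
24^156 ≡ 1 shows ord(24) | 156, strictly less than φ(313); not a primitive root.

No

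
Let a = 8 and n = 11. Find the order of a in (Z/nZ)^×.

10

By Lagrange's theorem, ord_11(8) divides φ(11) = 11 − 1 = 10 = 2 · 5.
Divisors of 10: 1, 2, 5, 10.
Test each divisor d:
8^1 ≡ 8 (mod 11)
8^2 ≡ 9 (mod 11)
8^5 ≡ 10 (mod 11)
8^10 ≡ 1 (mod 11) ✓
So ord_11(8) = 10.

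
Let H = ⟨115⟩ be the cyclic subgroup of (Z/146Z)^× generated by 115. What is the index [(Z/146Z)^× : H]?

1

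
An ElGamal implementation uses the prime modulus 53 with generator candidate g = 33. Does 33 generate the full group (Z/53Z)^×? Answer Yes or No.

φ(53) = 53 − 1 = 52 = 2^2 · 13.
Test 33^(52/q) mod 53 for each prime factor q of 52:
33^26 ≡ 52 (mod 53)  [q = 2: ≢ 1 ✓]
33^4 ≡ 46 (mod 53)  [q = 13: ≢ 1 ✓]
None equal 1, so ord_53(33) = 52: 33 is a primitive root.

Yes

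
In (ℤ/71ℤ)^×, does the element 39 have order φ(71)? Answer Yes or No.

φ(71) = 71 − 1 = 70 = 2 · 5 · 7.
39 is a primitive root mod 71 iff 39^(φ(71)/q) ≢ 1 for every prime q | φ(71), i.e. q ∈ {2, 5, 7}.
39^35 ≡ 70 (mod 71)  [q = 2: ≢ 1 ✓]
39^14 ≡ 1 (mod 71)  [q = 5: ≡ 1 ✗]
39^10 ≡ 37 (mod 71)  [q = 7: ≢ 1 ✓]
39^14 ≡ 1 shows ord(39) | 14, strictly less than φ(71); not a primitive root.

No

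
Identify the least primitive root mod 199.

φ(199) = 199 − 1 = 198 = 2 · 3^2 · 11.
Test candidates g = 2, 3, … against the prime factors q ∈ {2, 3, 11} of φ(199): g is a generator iff g^(198/q) ≢ 1 for every such q.
g = 2: 2^99 ≡ 1 — hits 1, so not a primitive root.
g = 3: 3^99 ≡ 198; 3^66 ≡ 106; 3^18 ≡ 125 — none is 1, so 3 is a primitive root.
The smallest primitive root modulo 199 is 3.

3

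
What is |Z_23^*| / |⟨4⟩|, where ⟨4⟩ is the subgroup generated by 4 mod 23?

2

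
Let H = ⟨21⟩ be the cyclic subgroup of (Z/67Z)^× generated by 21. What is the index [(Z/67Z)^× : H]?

By Lagrange's theorem, ord_67(21) divides φ(67) = 67 − 1 = 66 = 2 · 3 · 11.
Divisors of 66: 1, 2, 3, 6, 11, 22, 33, 66.
Evaluate successive powers at the divisors of 66:
21^1 ≡ 21 (mod 67)
21^2 ≡ 39 (mod 67)
21^3 ≡ 15 (mod 67)
21^6 ≡ 24 (mod 67)
21^11 ≡ 37 (mod 67)
21^22 ≡ 29 (mod 67)
21^33 ≡ 1 (mod 67) ✓
The order of 21 is 33, so the subgroup it generates has 33 elements.
The index is φ(67) / ord(21) = 66 / 33 = 2.

2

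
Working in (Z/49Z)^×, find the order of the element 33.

42

By Lagrange's theorem, ord_49(33) divides φ(49) = φ(7^2) = 7·(7−1) = 42 = 2 · 3 · 7.
Divisors of 42: 1, 2, 3, 6, 7, 14, 21, 42.
Compute 33^d (mod 49) for the divisors d until we hit 1:
33^1 ≡ 33 (mod 49)
33^2 ≡ 11 (mod 49)
33^3 ≡ 20 (mod 49)
33^6 ≡ 8 (mod 49)
33^7 ≡ 19 (mod 49)
33^14 ≡ 18 (mod 49)
33^21 ≡ 48 (mod 49)
33^42 ≡ 1 (mod 49) ✓
Hence ord(33) = 42.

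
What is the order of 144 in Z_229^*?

57

Since 144 ∈ (Z/229Z)^×, its order divides φ(229) = 229 − 1 = 228 = 2^2 · 3 · 19.
Divisors of 228: 1, 2, 3, 4, 6, 12, 19, 38, 57, 76, 114, 228.
Test each divisor d:
144^1 ≡ 144
144^2 ≡ 126
144^3 ≡ 53
144^4 ≡ 75
144^6 ≡ 61
144^12 ≡ 57
144^19 ≡ 94
144^38 ≡ 134
144^57 ≡ 1
The smallest such exponent is 57, so the order of 144 is 57.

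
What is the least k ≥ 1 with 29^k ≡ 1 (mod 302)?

25

The order of 29 must divide φ(302) = φ(2)·φ(151) = 1·150 = 150 = 2 · 3 · 5^2.
Divisors of 150: 1, 2, 3, 5, 6, 10, 15, 25, 30, 50, 75, 150.
Test each divisor d:
29^1 ≡ 29 (mod 302)
29^2 ≡ 237 (mod 302)
29^3 ≡ 229 (mod 302)
29^5 ≡ 215 (mod 302)
29^6 ≡ 195 (mod 302)
29^10 ≡ 19 (mod 302)
29^15 ≡ 159 (mod 302)
29^25 ≡ 1 (mod 302) ✓
So ord_302(29) = 25.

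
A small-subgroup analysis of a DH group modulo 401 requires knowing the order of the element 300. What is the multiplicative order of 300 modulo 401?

400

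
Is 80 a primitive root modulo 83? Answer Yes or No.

Yes

φ(83) = 83 − 1 = 82 = 2 · 41.
An element g generates (Z/83Z)^× iff g^(82/q) ≢ 1 (mod 83) for each prime q ∈ {2, 41}.
80^41 ≡ 82 (mod 83)  [q = 2: ≢ 1 ✓]
80^2 ≡ 9 (mod 83)  [q = 41: ≢ 1 ✓]
All checks pass, so 80 has order 82 and is a primitive root modulo 83.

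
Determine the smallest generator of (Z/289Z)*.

3

φ(289) = φ(17^2) = 17·(17−1) = 272 = 2^4 · 17.
g is a primitive root iff g^(272/q) ≢ 1 (mod 289) for each prime q ∈ {2, 17}.
g = 2: 2^136 ≡ 1 — hits 1, so not a primitive root.
g = 3: 3^136 ≡ 288; 3^16 ≡ 171 — none is 1, so 3 is a primitive root.
The smallest primitive root modulo 289 is 3.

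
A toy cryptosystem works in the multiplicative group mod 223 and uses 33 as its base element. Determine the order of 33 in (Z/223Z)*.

By Lagrange's theorem, ord_223(33) divides φ(223) = 223 − 1 = 222 = 2 · 3 · 37.
Divisors of 222: 1, 2, 3, 6, 37, 74, 111, 222.
Test each divisor d:
33^1 ≡ 33
33^2 ≡ 197
33^3 ≡ 34
33^6 ≡ 41
33^37 ≡ 1
The smallest such exponent is 37, so the order of 33 is 37.

37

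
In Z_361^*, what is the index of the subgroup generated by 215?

2

ord(215) | φ(361) = φ(19^2) = 19·(19−1) = 342 = 2 · 3^2 · 19.
Divisors of 342: 1, 2, 3, 6, 9, 18, 19, 38, 57, 114, 171, 342.
Evaluate successive powers at the divisors of 342:
215^1 ≡ 215
215^2 ≡ 17
215^3 ≡ 45
215^6 ≡ 220
215^9 ≡ 153
215^18 ≡ 305
215^19 ≡ 234
215^38 ≡ 245
215^57 ≡ 292
215^114 ≡ 68
215^171 ≡ 1
So ord_361(215) = 171, hence |⟨215⟩| = 171.
The index is φ(361) / ord(215) = 342 / 171 = 2.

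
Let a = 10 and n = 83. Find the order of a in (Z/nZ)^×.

41

ord(10) | φ(83) = 83 − 1 = 82 = 2 · 41.
Divisors of 82: 1, 2, 41, 82.
Test each divisor d:
10^1 ≡ 10
10^2 ≡ 17
10^41 ≡ 1
The smallest such exponent is 41, so the order of 10 is 41.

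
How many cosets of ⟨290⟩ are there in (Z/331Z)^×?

ord(290) | φ(331) = 331 − 1 = 330 = 2 · 3 · 5 · 11.
Divisors of 330: 1, 2, 3, 5, 6, 10, 11, 15, 22, 30, 33, 55, 66, 110, 165, 330.
Test each divisor d:
290^1 ≡ 290 (mod 331)
290^2 ≡ 26 (mod 331)
290^3 ≡ 258 (mod 331)
290^5 ≡ 88 (mod 331)
290^6 ≡ 33 (mod 331)
290^10 ≡ 131 (mod 331)
290^11 ≡ 256 (mod 331)
290^15 ≡ 274 (mod 331)
290^22 ≡ 329 (mod 331)
290^30 ≡ 270 (mod 331)
290^33 ≡ 150 (mod 331)
290^55 ≡ 31 (mod 331)
290^66 ≡ 323 (mod 331)
290^110 ≡ 299 (mod 331)
290^165 ≡ 1 (mod 331) ✓
Thus |⟨290⟩| = ord(290) = 165.
Index = |(Z/331Z)^×| / |⟨290⟩| = 330 / 165 = 2.

2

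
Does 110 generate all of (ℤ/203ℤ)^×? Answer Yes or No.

203 = 7 · 29 is a product of two distinct odd primes, so (Z/203Z)^× ≅ (Z/7Z)^× × (Z/29Z)^× is not cyclic.
No primitive root modulo 203 exists; in particular 110 is not one.

No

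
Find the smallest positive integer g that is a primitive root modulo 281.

3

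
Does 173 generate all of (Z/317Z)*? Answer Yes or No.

No

φ(317) = 317 − 1 = 316 = 2^2 · 79.
Test 173^(316/q) mod 317 for each prime factor q of 316:
173^158 ≡ 1 (mod 317)  [q = 2: ≡ 1 ✗]
173^4 ≡ 43 (mod 317)  [q = 79: ≢ 1 ✓]
The check at q = 2 fails, so 173 generates a proper subgroup.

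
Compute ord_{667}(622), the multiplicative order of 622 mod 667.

The order of 622 must divide φ(667) = φ(23·29) = (23−1)·(29−1) = 22·28 = 616 = 2^3 · 7 · 11.
Divisors of 616: 1, 2, 4, 7, 8, 11, 14, 22, 28, 44, 56, 77, 88, 154, 308, 616.
Evaluate successive powers at the divisors of 616:
622^1 ≡ 622 (mod 667)
622^2 ≡ 24 (mod 667)
622^4 ≡ 576 (mod 667)
622^7 ≡ 231 (mod 667)
622^8 ≡ 277 (mod 667)
622^11 ≡ 323 (mod 667)
622^14 ≡ 1 (mod 667) ✓
So ord_667(622) = 14.

14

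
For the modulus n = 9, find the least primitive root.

φ(9) = φ(3^2) = 3·(3−1) = 6 = 2 · 3.
Test candidates g = 2, 3, … against the prime factors q ∈ {2, 3} of φ(9): g is a generator iff g^(6/q) ≢ 1 for every such q.
g = 2: 2^3 ≡ 8; 2^2 ≡ 4 — none is 1, so 2 is a primitive root.
The smallest primitive root modulo 9 is 2.

2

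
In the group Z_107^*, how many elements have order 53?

52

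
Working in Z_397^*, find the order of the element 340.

ord(340) | φ(397) = 397 − 1 = 396 = 2^2 · 3^2 · 11.
Divisors of 396: 1, 2, 3, 4, 6, 9, 11, 12, 18, 22, 33, 36, 44, 66, 99, 132, 198, 396.
Compute 340^d (mod 397) for the divisors d until we hit 1:
340^1 ≡ 340
340^2 ≡ 73
340^3 ≡ 206
340^4 ≡ 168
340^6 ≡ 354
340^9 ≡ 273
340^11 ≡ 79
340^12 ≡ 261
340^18 ≡ 290
340^22 ≡ 286
340^33 ≡ 362
340^36 ≡ 333
340^44 ≡ 14
340^66 ≡ 34
340^99 ≡ 1
Hence ord(340) = 99.

99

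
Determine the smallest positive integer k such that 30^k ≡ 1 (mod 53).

4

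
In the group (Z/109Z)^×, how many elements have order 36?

12

φ(109) = 109 − 1 = 108 = 2^2 · 3^3.
(Z/109Z)^× is cyclic (|G| = 108); a cyclic group of order m has exactly φ(d) elements of each order d | m, and none otherwise.
36 = 2^2 · 3^2 divides 108, and φ(36) = 12.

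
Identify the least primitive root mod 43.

3

φ(43) = 43 − 1 = 42 = 2 · 3 · 7.
Test candidates g = 2, 3, … against the prime factors q ∈ {2, 3, 7} of φ(43): g is a generator iff g^(42/q) ≢ 1 for every such q.
g = 2: 2^21 ≡ 42; 2^14 ≡ 1 — hits 1, so not a primitive root.
g = 3: 3^21 ≡ 42; 3^14 ≡ 36; 3^6 ≡ 41 — none is 1, so 3 is a primitive root.
So 3 is the smallest generator of (Z/43Z)^×.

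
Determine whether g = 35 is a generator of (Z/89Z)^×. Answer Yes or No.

φ(89) = 89 − 1 = 88 = 2^3 · 11.
35 is a primitive root mod 89 iff 35^(φ(89)/q) ≢ 1 for every prime q | φ(89), i.e. q ∈ {2, 11}.
35^44 ≡ 88 (mod 89)  [q = 2: ≢ 1 ✓]
35^8 ≡ 16 (mod 89)  [q = 11: ≢ 1 ✓]
Every test exponent gives a nontrivial residue, hence 35 generates the full group.

Yes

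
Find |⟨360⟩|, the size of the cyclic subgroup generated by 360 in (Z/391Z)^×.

176

Since 360 ∈ (Z/391Z)^×, its order divides φ(391) = φ(17·23) = (17−1)·(23−1) = 16·22 = 352 = 2^5 · 11.
Divisors of 352: 1, 2, 4, 8, 11, 16, 22, 32, 44, 88, 176, 352.
Test each divisor d:
360^1 ≡ 360 (mod 391)
360^2 ≡ 179 (mod 391)
360^4 ≡ 370 (mod 391)
360^8 ≡ 50 (mod 391)
360^11 ≡ 160 (mod 391)
360^16 ≡ 154 (mod 391)
360^22 ≡ 185 (mod 391)
360^32 ≡ 256 (mod 391)
360^44 ≡ 208 (mod 391)
360^88 ≡ 254 (mod 391)
360^176 ≡ 1 (mod 391) ✓
Hence ord(360) = 176.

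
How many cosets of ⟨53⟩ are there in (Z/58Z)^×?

4

By Lagrange's theorem, ord_58(53) divides φ(58) = φ(2)·φ(29) = 1·28 = 28 = 2^2 · 7.
Divisors of 28: 1, 2, 4, 7, 14, 28.
Evaluate successive powers at the divisors of 28:
53^1 ≡ 53 (mod 58)
53^2 ≡ 25 (mod 58)
53^4 ≡ 45 (mod 58)
53^7 ≡ 1 (mod 58) ✓
So ord_58(53) = 7, hence |⟨53⟩| = 7.
Index = |(Z/58Z)^×| / |⟨53⟩| = 28 / 7 = 4.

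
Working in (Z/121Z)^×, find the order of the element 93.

55

By Lagrange's theorem, ord_121(93) divides φ(121) = φ(11^2) = 11·(11−1) = 110 = 2 · 5 · 11.
Divisors of 110: 1, 2, 5, 10, 11, 22, 55, 110.
Test each divisor d:
93^1 ≡ 93
93^2 ≡ 58
93^5 ≡ 67
93^10 ≡ 12
93^11 ≡ 27
93^22 ≡ 3
93^55 ≡ 1
So ord_121(93) = 55.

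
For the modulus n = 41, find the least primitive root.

φ(41) = 41 − 1 = 40 = 2^3 · 5.
Test candidates g = 2, 3, … against the prime factors q ∈ {2, 5} of φ(41): g is a generator iff g^(40/q) ≢ 1 for every such q.
g = 2: 2^20 ≡ 1 — hits 1, so not a primitive root.
g = 3: 3^20 ≡ 40; 3^8 ≡ 1 — hits 1, so not a primitive root.
g = 4: 4^20 ≡ 1 — hits 1, so not a primitive root.
g = 5: 5^20 ≡ 1 — hits 1, so not a primitive root.
g = 6: 6^20 ≡ 40; 6^8 ≡ 10 — none is 1, so 6 is a primitive root.
So 6 is the smallest generator of (Z/41Z)^×.

6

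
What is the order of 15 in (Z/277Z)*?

Since 15 ∈ (Z/277Z)^×, its order divides φ(277) = 277 − 1 = 276 = 2^2 · 3 · 23.
Divisors of 276: 1, 2, 3, 4, 6, 12, 23, 46, 69, 92, 138, 276.
Evaluate successive powers at the divisors of 276:
15^1 ≡ 15 (mod 277)
15^2 ≡ 225 (mod 277)
15^3 ≡ 51 (mod 277)
15^4 ≡ 211 (mod 277)
15^6 ≡ 108 (mod 277)
15^12 ≡ 30 (mod 277)
15^23 ≡ 60 (mod 277)
15^46 ≡ 276 (mod 277)
15^69 ≡ 217 (mod 277)
15^92 ≡ 1 (mod 277) ✓
The smallest such exponent is 92, so the order of 15 is 92.

92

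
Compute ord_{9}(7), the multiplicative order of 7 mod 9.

3

The order of 7 must divide φ(9) = φ(3^2) = 3·(3−1) = 6 = 2 · 3.
Divisors of 6: 1, 2, 3, 6.
Check 7^d mod 9 for each divisor in increasing order:
7^1 ≡ 7 (mod 9)
7^2 ≡ 4 (mod 9)
7^3 ≡ 1 (mod 9) ✓
Therefore the multiplicative order of 7 modulo 9 is 3.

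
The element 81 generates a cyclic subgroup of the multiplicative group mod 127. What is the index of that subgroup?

2

The order of 81 must divide φ(127) = 127 − 1 = 126 = 2 · 3^2 · 7.
Divisors of 126: 1, 2, 3, 6, 7, 9, 14, 18, 21, 42, 63, 126.
Check 81^d mod 127 for each divisor in increasing order:
81^1 ≡ 81
81^2 ≡ 84
81^3 ≡ 73
81^6 ≡ 122
81^7 ≡ 103
81^9 ≡ 16
81^14 ≡ 68
81^18 ≡ 2
81^21 ≡ 19
81^42 ≡ 107
81^63 ≡ 1
So ord_127(81) = 63, hence |⟨81⟩| = 63.
The index is φ(127) / ord(81) = 126 / 63 = 2.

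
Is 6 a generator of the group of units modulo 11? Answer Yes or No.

Yes

φ(11) = 11 − 1 = 10 = 2 · 5.
Test 6^(10/q) mod 11 for each prime factor q of 10:
6^5 ≡ 10 (mod 11)  [q = 2: ≢ 1 ✓]
6^2 ≡ 3 (mod 11)  [q = 5: ≢ 1 ✓]
All checks pass, so 6 has order 10 and is a primitive root modulo 11.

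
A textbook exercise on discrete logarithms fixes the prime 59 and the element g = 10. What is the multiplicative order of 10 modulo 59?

58

Since 10 ∈ (Z/59Z)^×, its order divides φ(59) = 59 − 1 = 58 = 2 · 29.
Divisors of 58: 1, 2, 29, 58.
Evaluate successive powers at the divisors of 58:
10^1 ≡ 10
10^2 ≡ 41
10^29 ≡ 58
10^58 ≡ 1
So ord_59(10) = 58.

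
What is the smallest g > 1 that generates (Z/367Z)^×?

6

φ(367) = 367 − 1 = 366 = 2 · 3 · 61.
g is a primitive root iff g^(366/q) ≢ 1 (mod 367) for each prime q ∈ {2, 3, 61}.
g = 2: 2^183 ≡ 1 — hits 1, so not a primitive root.
g = 3: 3^183 ≡ 366; 3^122 ≡ 1 — hits 1, so not a primitive root.
g = 4: 4^183 ≡ 1 — hits 1, so not a primitive root.
g = 5: 5^183 ≡ 366; 5^122 ≡ 1 — hits 1, so not a primitive root.
g = 6: 6^183 ≡ 366; 6^122 ≡ 283; 6^6 ≡ 47 — none is 1, so 6 is a primitive root.
So 6 is the smallest generator of (Z/367Z)^×.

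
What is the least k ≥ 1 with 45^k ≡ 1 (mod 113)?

112

Since 45 ∈ (Z/113Z)^×, its order divides φ(113) = 113 − 1 = 112 = 2^4 · 7.
Divisors of 112: 1, 2, 4, 7, 8, 14, 16, 28, 56, 112.
Evaluate successive powers at the divisors of 112:
45^1 ≡ 45
45^2 ≡ 104
45^4 ≡ 81
45^7 ≡ 78
45^8 ≡ 7
45^14 ≡ 95
45^16 ≡ 49
45^28 ≡ 98
45^56 ≡ 112
45^112 ≡ 1
The smallest such exponent is 112, so the order of 45 is 112.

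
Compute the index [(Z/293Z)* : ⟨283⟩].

4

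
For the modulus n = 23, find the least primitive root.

φ(23) = 23 − 1 = 22 = 2 · 11.
g is a primitive root iff g^(22/q) ≢ 1 (mod 23) for each prime q ∈ {2, 11}.
g = 2: 2^11 ≡ 1 — hits 1, so not a primitive root.
g = 3: 3^11 ≡ 1 — hits 1, so not a primitive root.
g = 4: 4^11 ≡ 1 — hits 1, so not a primitive root.
g = 5: 5^11 ≡ 22; 5^2 ≡ 2 — none is 1, so 5 is a primitive root.
So 5 is the smallest generator of (Z/23Z)^×.

5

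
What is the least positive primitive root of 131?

φ(131) = 131 − 1 = 130 = 2 · 5 · 13.
Test candidates g = 2, 3, … against the prime factors q ∈ {2, 5, 13} of φ(131): g is a generator iff g^(130/q) ≢ 1 for every such q.
g = 2: 2^65 ≡ 130; 2^26 ≡ 53; 2^10 ≡ 107 — none is 1, so 2 is a primitive root.
Hence the least primitive root of 131 is 2.

2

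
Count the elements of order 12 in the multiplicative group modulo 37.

4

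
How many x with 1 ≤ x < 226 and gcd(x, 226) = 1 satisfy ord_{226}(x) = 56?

φ(226) = φ(2)·φ(113) = 1·112 = 112 = 2^4 · 7.
In a cyclic group of order 112, there are φ(d) elements of order d for each divisor d of 112, and zero for non-divisors.
56 = 2^3 · 7 divides 112, and φ(56) = 24.

24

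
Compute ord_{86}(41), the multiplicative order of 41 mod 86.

7

The order of 41 must divide φ(86) = φ(2)·φ(43) = 1·42 = 42 = 2 · 3 · 7.
Divisors of 42: 1, 2, 3, 6, 7, 14, 21, 42.
Test each divisor d:
41^1 ≡ 41 (mod 86)
41^2 ≡ 47 (mod 86)
41^3 ≡ 35 (mod 86)
41^6 ≡ 21 (mod 86)
41^7 ≡ 1 (mod 86) ✓
Hence ord(41) = 7.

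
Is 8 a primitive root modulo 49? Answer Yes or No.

φ(49) = φ(7^2) = 7·(7−1) = 42 = 2 · 3 · 7.
8 is a primitive root mod 49 iff 8^(φ(49)/q) ≢ 1 for every prime q | φ(49), i.e. q ∈ {2, 3, 7}.
8^21 ≡ 1 (mod 49)  [q = 2: ≡ 1 ✗]
8^14 ≡ 1 (mod 49)  [q = 3: ≡ 1 ✗]
8^6 ≡ 43 (mod 49)  [q = 7: ≢ 1 ✓]
The check at q = 2 fails, so 8 generates a proper subgroup.

No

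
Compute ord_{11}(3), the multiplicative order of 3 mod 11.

5

The order of 3 must divide φ(11) = 11 − 1 = 10 = 2 · 5.
Divisors of 10: 1, 2, 5, 10.
Check 3^d mod 11 for each divisor in increasing order:
3^1 ≡ 3 (mod 11)
3^2 ≡ 9 (mod 11)
3^5 ≡ 1 (mod 11) ✓
Hence ord(3) = 5.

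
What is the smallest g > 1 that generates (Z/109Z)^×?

φ(109) = 109 − 1 = 108 = 2^2 · 3^3.
g is a primitive root iff g^(108/q) ≢ 1 (mod 109) for each prime q ∈ {2, 3}.
g = 2: 2^54 ≡ 108; 2^36 ≡ 1 — hits 1, so not a primitive root.
g = 3: 3^54 ≡ 1 — hits 1, so not a primitive root.
g = 4: 4^54 ≡ 1 — hits 1, so not a primitive root.
g = 5: 5^54 ≡ 1 — hits 1, so not a primitive root.
g = 6: 6^54 ≡ 108; 6^36 ≡ 63 — none is 1, so 6 is a primitive root.
So 6 is the smallest generator of (Z/109Z)^×.

6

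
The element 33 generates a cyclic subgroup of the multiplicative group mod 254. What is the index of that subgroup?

3

The order of 33 must divide φ(254) = φ(2)·φ(127) = 1·126 = 126 = 2 · 3^2 · 7.
Divisors of 126: 1, 2, 3, 6, 7, 9, 14, 18, 21, 42, 63, 126.
Compute 33^d (mod 254) for the divisors d until we hit 1:
33^1 ≡ 33
33^2 ≡ 73
33^3 ≡ 123
33^6 ≡ 143
33^7 ≡ 147
33^9 ≡ 63
33^14 ≡ 19
33^18 ≡ 159
33^21 ≡ 253
33^42 ≡ 1
The order of 33 is 42, so the subgroup it generates has 42 elements.
[(Z/254Z)^× : ⟨33⟩] = 126/42 = 3.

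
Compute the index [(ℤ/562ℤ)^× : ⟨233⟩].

1

ord(233) | φ(562) = φ(2)·φ(281) = 1·280 = 280 = 2^3 · 5 · 7.
Divisors of 280: 1, 2, 4, 5, 7, 8, 10, 14, 20, 28, 35, 40, 56, 70, 140, 280.
Check 233^d mod 562 for each divisor in increasing order:
233^1 ≡ 233
233^2 ≡ 337
233^4 ≡ 45
233^5 ≡ 369
233^7 ≡ 151
233^8 ≡ 339
233^10 ≡ 157
233^14 ≡ 321
233^20 ≡ 483
233^28 ≡ 195
233^35 ≡ 221
233^40 ≡ 59
233^56 ≡ 371
233^70 ≡ 509
233^140 ≡ 561
233^280 ≡ 1
The order of 233 is 280, so the subgroup it generates has 280 elements.
[(Z/562Z)^× : ⟨233⟩] = 280/280 = 1.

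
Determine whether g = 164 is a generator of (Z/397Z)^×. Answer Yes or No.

Yes

φ(397) = 397 − 1 = 396 = 2^2 · 3^2 · 11.
164 is a primitive root mod 397 iff 164^(φ(397)/q) ≢ 1 for every prime q | φ(397), i.e. q ∈ {2, 3, 11}.
164^198 ≡ 396 (mod 397)  [q = 2: ≢ 1 ✓]
164^132 ≡ 362 (mod 397)  [q = 3: ≢ 1 ✓]
164^36 ≡ 333 (mod 397)  [q = 11: ≢ 1 ✓]
None equal 1, so ord_397(164) = 396: 164 is a primitive root.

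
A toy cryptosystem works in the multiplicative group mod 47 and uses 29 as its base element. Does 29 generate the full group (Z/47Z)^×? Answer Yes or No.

Yes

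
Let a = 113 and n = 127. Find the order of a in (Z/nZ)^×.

The order of 113 must divide φ(127) = 127 − 1 = 126 = 2 · 3^2 · 7.
Divisors of 126: 1, 2, 3, 6, 7, 9, 14, 18, 21, 42, 63, 126.
Evaluate successive powers at the divisors of 126:
113^1 ≡ 113 (mod 127)
113^2 ≡ 69 (mod 127)
113^3 ≡ 50 (mod 127)
113^6 ≡ 87 (mod 127)
113^7 ≡ 52 (mod 127)
113^9 ≡ 32 (mod 127)
113^14 ≡ 37 (mod 127)
113^18 ≡ 8 (mod 127)
113^21 ≡ 19 (mod 127)
113^42 ≡ 107 (mod 127)
113^63 ≡ 1 (mod 127) ✓
Hence ord(113) = 63.

63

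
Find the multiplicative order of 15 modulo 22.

5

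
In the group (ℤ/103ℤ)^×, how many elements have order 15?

0

φ(103) = 103 − 1 = 102 = 2 · 3 · 17.
(Z/103Z)^× is cyclic (|G| = 102); a cyclic group of order m has exactly φ(d) elements of each order d | m, and none otherwise.
Here 102 is not a multiple of 15, so there are no elements of order 15.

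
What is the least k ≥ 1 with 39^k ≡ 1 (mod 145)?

28

The order of 39 must divide φ(145) = φ(5·29) = (5−1)·(29−1) = 4·28 = 112 = 2^4 · 7.
Divisors of 112: 1, 2, 4, 7, 8, 14, 16, 28, 56, 112.
Evaluate successive powers at the divisors of 112:
39^1 ≡ 39 (mod 145)
39^2 ≡ 71 (mod 145)
39^4 ≡ 111 (mod 145)
39^7 ≡ 104 (mod 145)
39^8 ≡ 141 (mod 145)
39^14 ≡ 86 (mod 145)
39^16 ≡ 16 (mod 145)
39^28 ≡ 1 (mod 145) ✓
So ord_145(39) = 28.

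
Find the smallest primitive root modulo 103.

5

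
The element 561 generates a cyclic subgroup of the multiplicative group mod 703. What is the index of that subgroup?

18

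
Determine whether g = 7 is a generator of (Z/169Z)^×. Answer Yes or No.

Yes

φ(169) = φ(13^2) = 13·(13−1) = 156 = 2^2 · 3 · 13.
7 is a primitive root mod 169 iff 7^(φ(169)/q) ≢ 1 for every prime q | φ(169), i.e. q ∈ {2, 3, 13}.
7^78 ≡ 168 (mod 169)  [q = 2: ≢ 1 ✓]
7^52 ≡ 22 (mod 169)  [q = 3: ≢ 1 ✓]
7^12 ≡ 118 (mod 169)  [q = 13: ≢ 1 ✓]
None equal 1, so ord_169(7) = 156: 7 is a primitive root.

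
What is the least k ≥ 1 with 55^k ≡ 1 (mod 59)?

Since 55 ∈ (Z/59Z)^×, its order divides φ(59) = 59 − 1 = 58 = 2 · 29.
Divisors of 58: 1, 2, 29, 58.
Test each divisor d:
55^1 ≡ 55 (mod 59)
55^2 ≡ 16 (mod 59)
55^29 ≡ 58 (mod 59)
55^58 ≡ 1 (mod 59) ✓
Therefore the multiplicative order of 55 modulo 59 is 58.

58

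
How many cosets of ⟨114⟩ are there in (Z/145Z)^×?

By Lagrange's theorem, ord_145(114) divides φ(145) = φ(5·29) = (5−1)·(29−1) = 4·28 = 112 = 2^4 · 7.
Divisors of 112: 1, 2, 4, 7, 8, 14, 16, 28, 56, 112.
Evaluate successive powers at the divisors of 112:
114^1 ≡ 114 (mod 145)
114^2 ≡ 91 (mod 145)
114^4 ≡ 16 (mod 145)
114^7 ≡ 104 (mod 145)
114^8 ≡ 111 (mod 145)
114^14 ≡ 86 (mod 145)
114^16 ≡ 141 (mod 145)
114^28 ≡ 1 (mod 145) ✓
The order of 114 is 28, so the subgroup it generates has 28 elements.
The index is φ(145) / ord(114) = 112 / 28 = 4.

4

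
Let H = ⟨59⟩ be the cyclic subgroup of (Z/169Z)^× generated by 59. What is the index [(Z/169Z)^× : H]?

The order of 59 must divide φ(169) = φ(13^2) = 13·(13−1) = 156 = 2^2 · 3 · 13.
Divisors of 156: 1, 2, 3, 4, 6, 12, 13, 26, 39, 52, 78, 156.
Test each divisor d:
59^1 ≡ 59
59^2 ≡ 101
59^3 ≡ 44
59^4 ≡ 61
59^6 ≡ 77
59^12 ≡ 14
59^13 ≡ 150
59^26 ≡ 23
59^39 ≡ 70
59^52 ≡ 22
59^78 ≡ 168
59^156 ≡ 1
So ord_169(59) = 156, hence |⟨59⟩| = 156.
Index = |(Z/169Z)^×| / |⟨59⟩| = 156 / 156 = 1.

1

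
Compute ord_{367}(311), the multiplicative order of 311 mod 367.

By Lagrange's theorem, ord_367(311) divides φ(367) = 367 − 1 = 366 = 2 · 3 · 61.
Divisors of 366: 1, 2, 3, 6, 61, 122, 183, 366.
Test each divisor d:
311^1 ≡ 311
311^2 ≡ 200
311^3 ≡ 177
311^6 ≡ 134
311^61 ≡ 366
311^122 ≡ 1
Hence ord(311) = 122.

122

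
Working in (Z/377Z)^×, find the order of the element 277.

42

Since 277 ∈ (Z/377Z)^×, its order divides φ(377) = φ(13·29) = (13−1)·(29−1) = 12·28 = 336 = 2^4 · 3 · 7.
Divisors of 336: 1, 2, 3, 4, 6, 7, 8, 12, 14, 16, 21, 24, 28, 42, 48, 56, 84, 112, 168, 336.
Check 277^d mod 377 for each divisor in increasing order:
277^1 ≡ 277
277^2 ≡ 198
277^3 ≡ 181
277^4 ≡ 373
277^6 ≡ 339
277^7 ≡ 30
277^8 ≡ 16
277^12 ≡ 313
277^14 ≡ 146
277^16 ≡ 256
277^21 ≡ 233
277^24 ≡ 326
277^28 ≡ 204
277^42 ≡ 1
The smallest such exponent is 42, so the order of 277 is 42.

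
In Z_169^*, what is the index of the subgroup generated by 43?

By Lagrange's theorem, ord_169(43) divides φ(169) = φ(13^2) = 13·(13−1) = 156 = 2^2 · 3 · 13.
Divisors of 156: 1, 2, 3, 4, 6, 12, 13, 26, 39, 52, 78, 156.
Check 43^d mod 169 for each divisor in increasing order:
43^1 ≡ 43 (mod 169)
43^2 ≡ 159 (mod 169)
43^3 ≡ 77 (mod 169)
43^4 ≡ 100 (mod 169)
43^6 ≡ 14 (mod 169)
43^12 ≡ 27 (mod 169)
43^13 ≡ 147 (mod 169)
43^26 ≡ 146 (mod 169)
43^39 ≡ 168 (mod 169)
43^52 ≡ 22 (mod 169)
43^78 ≡ 1 (mod 169) ✓
So ord_169(43) = 78, hence |⟨43⟩| = 78.
Index = |(Z/169Z)^×| / |⟨43⟩| = 156 / 78 = 2.

2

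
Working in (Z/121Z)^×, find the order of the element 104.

By Lagrange's theorem, ord_121(104) divides φ(121) = φ(11^2) = 11·(11−1) = 110 = 2 · 5 · 11.
Divisors of 110: 1, 2, 5, 10, 11, 22, 55, 110.
Test each divisor d:
104^1 ≡ 104 (mod 121)
104^2 ≡ 47 (mod 121)
104^5 ≡ 78 (mod 121)
104^10 ≡ 34 (mod 121)
104^11 ≡ 27 (mod 121)
104^22 ≡ 3 (mod 121)
104^55 ≡ 1 (mod 121) ✓
Hence ord(104) = 55.

55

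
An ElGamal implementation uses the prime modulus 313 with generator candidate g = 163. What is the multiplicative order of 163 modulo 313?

By Lagrange's theorem, ord_313(163) divides φ(313) = 313 − 1 = 312 = 2^3 · 3 · 13.
Divisors of 312: 1, 2, 3, 4, 6, 8, 12, 13, 24, 26, 39, 52, 78, 104, 156, 312.
Compute 163^d (mod 313) for the divisors d until we hit 1:
163^1 ≡ 163 (mod 313)
163^2 ≡ 277 (mod 313)
163^3 ≡ 79 (mod 313)
163^4 ≡ 44 (mod 313)
163^6 ≡ 294 (mod 313)
163^8 ≡ 58 (mod 313)
163^12 ≡ 48 (mod 313)
163^13 ≡ 312 (mod 313)
163^24 ≡ 113 (mod 313)
163^26 ≡ 1 (mod 313) ✓
So ord_313(163) = 26.

26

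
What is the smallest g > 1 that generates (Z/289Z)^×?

3

φ(289) = φ(17^2) = 17·(17−1) = 272 = 2^4 · 17.
Test candidates g = 2, 3, … against the prime factors q ∈ {2, 17} of φ(289): g is a generator iff g^(272/q) ≢ 1 for every such q.
g = 2: 2^136 ≡ 1 — hits 1, so not a primitive root.
g = 3: 3^136 ≡ 288; 3^16 ≡ 171 — none is 1, so 3 is a primitive root.
Hence the least primitive root of 289 is 3.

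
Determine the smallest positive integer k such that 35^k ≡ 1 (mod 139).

69

The order of 35 must divide φ(139) = 139 − 1 = 138 = 2 · 3 · 23.
Divisors of 138: 1, 2, 3, 6, 23, 46, 69, 138.
Check 35^d mod 139 for each divisor in increasing order:
35^1 ≡ 35
35^2 ≡ 113
35^3 ≡ 63
35^6 ≡ 77
35^23 ≡ 42
35^46 ≡ 96
35^69 ≡ 1
So ord_139(35) = 69.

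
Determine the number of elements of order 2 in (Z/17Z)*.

φ(17) = 17 − 1 = 16 = 2^4.
Since (Z/17Z)^× is cyclic of order 16, the number of elements of order d is φ(d) when d | 16 and 0 otherwise.
2 | 16, and φ(2) = 2 − 1 = 1.

1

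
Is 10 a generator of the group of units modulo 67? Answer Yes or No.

φ(67) = 67 − 1 = 66 = 2 · 3 · 11.
It suffices to check that the order of 10 is not a proper divisor of 66: compute 10^(66/q) for q ∈ {2, 3, 11}.
10^33 ≡ 1 (mod 67)  [q = 2: ≡ 1 ✗]
10^22 ≡ 37 (mod 67)  [q = 3: ≢ 1 ✓]
10^6 ≡ 25 (mod 67)  [q = 11: ≢ 1 ✓]
The check at q = 2 fails, so 10 generates a proper subgroup.

No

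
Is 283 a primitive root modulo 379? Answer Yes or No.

Yes

φ(379) = 379 − 1 = 378 = 2 · 3^3 · 7.
An element g generates (Z/379Z)^× iff g^(378/q) ≢ 1 (mod 379) for each prime q ∈ {2, 3, 7}.
283^189 ≡ 378 (mod 379)  [q = 2: ≢ 1 ✓]
283^126 ≡ 327 (mod 379)  [q = 3: ≢ 1 ✓]
283^54 ≡ 86 (mod 379)  [q = 7: ≢ 1 ✓]
None equal 1, so ord_379(283) = 378: 283 is a primitive root.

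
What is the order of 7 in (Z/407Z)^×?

90

By Lagrange's theorem, ord_407(7) divides φ(407) = φ(11·37) = (11−1)·(37−1) = 10·36 = 360 = 2^3 · 3^2 · 5.
Divisors of 360: 1, 2, 3, 4, 5, 6, 8, 9, 10, 12, 15, 18, 20, 24, 30, 36, 40, 45, 60, 72, 90, 120, 180, 360.
Check 7^d mod 407 for each divisor in increasing order:
7^1 ≡ 7 (mod 407)
7^2 ≡ 49 (mod 407)
7^3 ≡ 343 (mod 407)
7^4 ≡ 366 (mod 407)
7^5 ≡ 120 (mod 407)
7^6 ≡ 26 (mod 407)
7^8 ≡ 53 (mod 407)
7^9 ≡ 371 (mod 407)
7^10 ≡ 155 (mod 407)
7^12 ≡ 269 (mod 407)
7^15 ≡ 285 (mod 407)
7^18 ≡ 75 (mod 407)
7^20 ≡ 12 (mod 407)
7^24 ≡ 322 (mod 407)
7^30 ≡ 232 (mod 407)
7^36 ≡ 334 (mod 407)
7^40 ≡ 144 (mod 407)
7^45 ≡ 186 (mod 407)
7^60 ≡ 100 (mod 407)
7^72 ≡ 38 (mod 407)
7^90 ≡ 1 (mod 407) ✓
So ord_407(7) = 90.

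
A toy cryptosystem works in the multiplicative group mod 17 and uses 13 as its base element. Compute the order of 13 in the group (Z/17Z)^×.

The order of 13 must divide φ(17) = 17 − 1 = 16 = 2^4.
Divisors of 16: 1, 2, 4, 8, 16.
Test each divisor d:
13^1 ≡ 13 (mod 17)
13^2 ≡ 16 (mod 17)
13^4 ≡ 1 (mod 17) ✓
Therefore the multiplicative order of 13 modulo 17 is 4.

4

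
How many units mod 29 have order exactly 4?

2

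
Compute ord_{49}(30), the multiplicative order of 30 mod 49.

ord(30) | φ(49) = φ(7^2) = 7·(7−1) = 42 = 2 · 3 · 7.
Divisors of 42: 1, 2, 3, 6, 7, 14, 21, 42.
Compute 30^d (mod 49) for the divisors d until we hit 1:
30^1 ≡ 30 (mod 49)
30^2 ≡ 18 (mod 49)
30^3 ≡ 1 (mod 49) ✓
Hence ord(30) = 3.

3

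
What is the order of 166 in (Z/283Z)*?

282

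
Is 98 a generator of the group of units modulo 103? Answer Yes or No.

No

φ(103) = 103 − 1 = 102 = 2 · 3 · 17.
Test 98^(102/q) mod 103 for each prime factor q of 102:
98^51 ≡ 1 (mod 103)  [q = 2: ≡ 1 ✗]
98^34 ≡ 56 (mod 103)  [q = 3: ≢ 1 ✓]
98^6 ≡ 72 (mod 103)  [q = 17: ≢ 1 ✓]
The check at q = 2 fails, so 98 generates a proper subgroup.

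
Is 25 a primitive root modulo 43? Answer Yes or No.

No

φ(43) = 43 − 1 = 42 = 2 · 3 · 7.
It suffices to check that the order of 25 is not a proper divisor of 42: compute 25^(42/q) for q ∈ {2, 3, 7}.
25^21 ≡ 1 (mod 43)  [q = 2: ≡ 1 ✗]
25^14 ≡ 6 (mod 43)  [q = 3: ≢ 1 ✓]
25^6 ≡ 41 (mod 43)  [q = 7: ≢ 1 ✓]
25^21 ≡ 1 shows ord(25) | 21, strictly less than φ(43); not a primitive root.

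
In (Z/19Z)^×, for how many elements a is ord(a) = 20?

0

φ(19) = 19 − 1 = 18 = 2 · 3^2.
(Z/19Z)^× is cyclic (|G| = 18); a cyclic group of order m has exactly φ(d) elements of each order d | m, and none otherwise.
20 does not divide 18, so no element of (Z/19Z)^× has order 20.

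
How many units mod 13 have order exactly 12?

4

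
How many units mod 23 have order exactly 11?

φ(23) = 23 − 1 = 22 = 2 · 11.
Since (Z/23Z)^× is cyclic of order 22, the number of elements of order d is φ(d) when d | 22 and 0 otherwise.
11 | 22, and φ(11) = 11 − 1 = 10.

10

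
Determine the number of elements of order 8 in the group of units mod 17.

4

φ(17) = 17 − 1 = 16 = 2^4.
(Z/17Z)^× is cyclic (|G| = 16); a cyclic group of order m has exactly φ(d) elements of each order d | m, and none otherwise.
8 = 2^3 divides 16, and φ(8) = 4.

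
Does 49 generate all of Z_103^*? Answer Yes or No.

No

φ(103) = 103 − 1 = 102 = 2 · 3 · 17.
Test 49^(102/q) mod 103 for each prime factor q of 102:
49^51 ≡ 1 (mod 103)  [q = 2: ≡ 1 ✗]
49^34 ≡ 46 (mod 103)  [q = 3: ≢ 1 ✓]
49^6 ≡ 14 (mod 103)  [q = 17: ≢ 1 ✓]
49^51 ≡ 1 shows ord(49) | 51, strictly less than φ(103); not a primitive root.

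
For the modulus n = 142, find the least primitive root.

φ(142) = φ(2)·φ(71) = 1·70 = 70 = 2 · 5 · 7.
Test candidates g = 2, 3, … against the prime factors q ∈ {2, 5, 7} of φ(142): g is a generator iff g^(70/q) ≢ 1 for every such q.
g = 2: gcd(2, 142) = 2 > 1, not a unit — skip.
g = 3: 3^35 ≡ 1 — hits 1, so not a primitive root.
g = 4: gcd(4, 142) = 2 > 1, not a unit — skip.
g = 5: 5^35 ≡ 1 — hits 1, so not a primitive root.
g = 6: gcd(6, 142) = 2 > 1, not a unit — skip.
g = 7: 7^35 ≡ 141; 7^14 ≡ 125; 7^10 ≡ 45 — none is 1, so 7 is a primitive root.
So 7 is the smallest generator of (Z/142Z)^×.

7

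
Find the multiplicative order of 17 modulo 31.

30

By Lagrange's theorem, ord_31(17) divides φ(31) = 31 − 1 = 30 = 2 · 3 · 5.
Divisors of 30: 1, 2, 3, 5, 6, 10, 15, 30.
Evaluate successive powers at the divisors of 30:
17^1 ≡ 17 (mod 31)
17^2 ≡ 10 (mod 31)
17^3 ≡ 15 (mod 31)
17^5 ≡ 26 (mod 31)
17^6 ≡ 8 (mod 31)
17^10 ≡ 25 (mod 31)
17^15 ≡ 30 (mod 31)
17^30 ≡ 1 (mod 31) ✓
Hence ord(17) = 30.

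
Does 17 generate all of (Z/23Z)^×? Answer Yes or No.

Yes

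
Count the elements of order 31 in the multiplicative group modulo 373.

φ(373) = 373 − 1 = 372 = 2^2 · 3 · 31.
In a cyclic group of order 372, there are φ(d) elements of order d for each divisor d of 372, and zero for non-divisors.
31 | 372, and φ(31) = 31 − 1 = 30.

30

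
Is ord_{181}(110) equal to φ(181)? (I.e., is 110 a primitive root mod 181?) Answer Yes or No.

φ(181) = 181 − 1 = 180 = 2^2 · 3^2 · 5.
An element g generates (Z/181Z)^× iff g^(180/q) ≢ 1 (mod 181) for each prime q ∈ {2, 3, 5}.
110^90 ≡ 180 (mod 181)  [q = 2: ≢ 1 ✓]
110^60 ≡ 1 (mod 181)  [q = 3: ≡ 1 ✗]
110^36 ≡ 135 (mod 181)  [q = 5: ≢ 1 ✓]
Since 110^60 ≡ 1, the order of 110 divides 60 < 180, so 110 is not a primitive root.

No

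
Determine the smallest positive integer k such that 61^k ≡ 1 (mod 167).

By Lagrange's theorem, ord_167(61) divides φ(167) = 167 − 1 = 166 = 2 · 83.
Divisors of 166: 1, 2, 83, 166.
Compute 61^d (mod 167) for the divisors d until we hit 1:
61^1 ≡ 61 (mod 167)
61^2 ≡ 47 (mod 167)
61^83 ≡ 1 (mod 167) ✓
Therefore the multiplicative order of 61 modulo 167 is 83.

83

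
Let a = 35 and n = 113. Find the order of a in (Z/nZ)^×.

16

ord(35) | φ(113) = 113 − 1 = 112 = 2^4 · 7.
Divisors of 112: 1, 2, 4, 7, 8, 14, 16, 28, 56, 112.
Evaluate successive powers at the divisors of 112:
35^1 ≡ 35 (mod 113)
35^2 ≡ 95 (mod 113)
35^4 ≡ 98 (mod 113)
35^7 ≡ 71 (mod 113)
35^8 ≡ 112 (mod 113)
35^14 ≡ 69 (mod 113)
35^16 ≡ 1 (mod 113) ✓
Therefore the multiplicative order of 35 modulo 113 is 16.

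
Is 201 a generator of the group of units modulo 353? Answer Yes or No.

φ(353) = 353 − 1 = 352 = 2^5 · 11.
An element g generates (Z/353Z)^× iff g^(352/q) ≢ 1 (mod 353) for each prime q ∈ {2, 11}.
201^176 ≡ 1 (mod 353)  [q = 2: ≡ 1 ✗]
201^32 ≡ 140 (mod 353)  [q = 11: ≢ 1 ✓]
Since 201^176 ≡ 1, the order of 201 divides 176 < 352, so 201 is not a primitive root.

No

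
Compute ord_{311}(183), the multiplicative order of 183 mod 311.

310

ord(183) | φ(311) = 311 − 1 = 310 = 2 · 5 · 31.
Divisors of 310: 1, 2, 5, 10, 31, 62, 155, 310.
Test each divisor d:
183^1 ≡ 183 (mod 311)
183^2 ≡ 212 (mod 311)
183^5 ≡ 46 (mod 311)
183^10 ≡ 250 (mod 311)
183^31 ≡ 259 (mod 311)
183^62 ≡ 216 (mod 311)
183^155 ≡ 310 (mod 311)
183^310 ≡ 1 (mod 311) ✓
So ord_311(183) = 310.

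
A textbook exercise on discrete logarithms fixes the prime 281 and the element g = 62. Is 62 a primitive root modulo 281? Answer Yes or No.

No

φ(281) = 281 − 1 = 280 = 2^3 · 5 · 7.
62 is a primitive root mod 281 iff 62^(φ(281)/q) ≢ 1 for every prime q | φ(281), i.e. q ∈ {2, 5, 7}.
62^140 ≡ 1 (mod 281)  [q = 2: ≡ 1 ✗]
62^56 ≡ 86 (mod 281)  [q = 5: ≢ 1 ✓]
62^40 ≡ 1 (mod 281)  [q = 7: ≡ 1 ✗]
The check at q = 2 fails, so 62 generates a proper subgroup.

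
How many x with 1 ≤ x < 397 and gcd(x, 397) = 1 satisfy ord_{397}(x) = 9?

6

φ(397) = 397 − 1 = 396 = 2^2 · 3^2 · 11.
(Z/397Z)^× is cyclic (|G| = 396); a cyclic group of order m has exactly φ(d) elements of each order d | m, and none otherwise.
9 = 3^2 divides 396, and φ(9) = 6.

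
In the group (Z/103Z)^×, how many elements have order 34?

φ(103) = 103 − 1 = 102 = 2 · 3 · 17.
(Z/103Z)^× is cyclic (|G| = 102); a cyclic group of order m has exactly φ(d) elements of each order d | m, and none otherwise.
34 = 2 · 17 divides 102, and φ(34) = 16.

16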